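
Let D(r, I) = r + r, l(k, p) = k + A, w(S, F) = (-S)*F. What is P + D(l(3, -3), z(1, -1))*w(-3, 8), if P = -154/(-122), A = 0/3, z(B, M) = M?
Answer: 8861/61 ≈ 145.26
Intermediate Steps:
A = 0 (A = 0*(⅓) = 0)
w(S, F) = -F*S
l(k, p) = k (l(k, p) = k + 0 = k)
P = 77/61 (P = -154*(-1/122) = 77/61 ≈ 1.2623)
D(r, I) = 2*r
P + D(l(3, -3), z(1, -1))*w(-3, 8) = 77/61 + (2*3)*(-1*8*(-3)) = 77/61 + 6*24 = 77/61 + 144 = 8861/61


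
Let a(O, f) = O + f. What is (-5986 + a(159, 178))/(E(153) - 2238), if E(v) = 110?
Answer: 807/304 ≈ 2.6546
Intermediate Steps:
(-5986 + a(159, 178))/(E(153) - 2238) = (-5986 + (159 + 178))/(110 - 2238) = (-5986 + 337)/(-2128) = -5649*(-1/2128) = 807/304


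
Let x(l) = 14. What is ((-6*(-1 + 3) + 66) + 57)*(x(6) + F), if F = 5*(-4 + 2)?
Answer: 444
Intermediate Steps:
F = -10 (F = 5*(-2) = -10)
((-6*(-1 + 3) + 66) + 57)*(x(6) + F) = ((-6*(-1 + 3) + 66) + 57)*(14 - 10) = ((-6*2 + 66) + 57)*4 = ((-12 + 66) + 57)*4 = (54 + 57)*4 = 111*4 = 444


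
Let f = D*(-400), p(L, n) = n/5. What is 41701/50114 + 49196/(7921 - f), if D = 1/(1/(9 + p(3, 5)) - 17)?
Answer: 472310208085/66884599986 ≈ 7.0616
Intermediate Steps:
p(L, n) = n/5 (p(L, n) = n*(⅕) = n/5)
D = -10/169 (D = 1/(1/(9 + (⅕)*5) - 17) = 1/(1/(9 + 1) - 17) = 1/(1/10 - 17) = 1/(⅒ - 17) = 1/(-169/10) = -10/169 ≈ -0.059172)
f = 4000/169 (f = -10/169*(-400) = 4000/169 ≈ 23.669)
41701/50114 + 49196/(7921 - f) = 41701/50114 + 49196/(7921 - 1*4000/169) = 41701*(1/50114) + 49196/(7921 - 4000/169) = 41701/50114 + 49196/(1334649/169) = 41701/50114 + 49196*(169/1334649) = 41701/50114 + 8314124/1334649 = 472310208085/66884599986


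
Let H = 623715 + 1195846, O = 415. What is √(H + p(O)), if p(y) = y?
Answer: 2*√454994 ≈ 1349.1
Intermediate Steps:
H = 1819561
√(H + p(O)) = √(1819561 + 415) = √1819976 = 2*√454994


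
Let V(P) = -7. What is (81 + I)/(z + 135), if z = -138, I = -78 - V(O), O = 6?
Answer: -10/3 ≈ -3.3333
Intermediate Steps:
I = -71 (I = -78 - 1*(-7) = -78 + 7 = -71)
(81 + I)/(z + 135) = (81 - 71)/(-138 + 135) = 10/(-3) = 10*(-⅓) = -10/3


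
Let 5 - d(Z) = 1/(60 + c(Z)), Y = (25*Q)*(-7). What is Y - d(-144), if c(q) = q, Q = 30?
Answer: -441421/84 ≈ -5255.0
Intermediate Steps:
Y = -5250 (Y = (25*30)*(-7) = 750*(-7) = -5250)
d(Z) = 5 - 1/(60 + Z)
Y - d(-144) = -5250 - (299 + 5*(-144))/(60 - 144) = -5250 - (299 - 720)/(-84) = -5250 - (-1)*(-421)/84 = -5250 - 1*421/84 = -5250 - 421/84 = -441421/84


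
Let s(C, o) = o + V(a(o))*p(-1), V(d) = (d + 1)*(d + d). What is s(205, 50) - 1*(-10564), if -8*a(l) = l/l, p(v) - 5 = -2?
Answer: 339627/32 ≈ 10613.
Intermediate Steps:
p(v) = 3 (p(v) = 5 - 2 = 3)
a(l) = -⅛ (a(l) = -l/(8*l) = -⅛*1 = -⅛)
V(d) = 2*d*(1 + d) (V(d) = (1 + d)*(2*d) = 2*d*(1 + d))
s(C, o) = -21/32 + o (s(C, o) = o + (2*(-⅛)*(1 - ⅛))*3 = o + (2*(-⅛)*(7/8))*3 = o - 7/32*3 = o - 21/32 = -21/32 + o)
s(205, 50) - 1*(-10564) = (-21/32 + 50) - 1*(-10564) = 1579/32 + 10564 = 339627/32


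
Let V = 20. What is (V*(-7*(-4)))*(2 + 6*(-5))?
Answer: -15680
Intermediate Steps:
(V*(-7*(-4)))*(2 + 6*(-5)) = (20*(-7*(-4)))*(2 + 6*(-5)) = (20*28)*(2 - 30) = 560*(-28) = -15680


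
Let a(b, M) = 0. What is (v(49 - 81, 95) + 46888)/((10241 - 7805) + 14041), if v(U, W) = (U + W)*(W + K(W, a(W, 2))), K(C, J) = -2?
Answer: 52747/16477 ≈ 3.2012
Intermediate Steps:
v(U, W) = (-2 + W)*(U + W) (v(U, W) = (U + W)*(W - 2) = (U + W)*(-2 + W) = (-2 + W)*(U + W))
(v(49 - 81, 95) + 46888)/((10241 - 7805) + 14041) = ((95**2 - 2*(49 - 81) - 2*95 + (49 - 81)*95) + 46888)/((10241 - 7805) + 14041) = ((9025 - 2*(-32) - 190 - 32*95) + 46888)/(2436 + 14041) = ((9025 + 64 - 190 - 3040) + 46888)/16477 = (5859 + 46888)*(1/16477) = 52747*(1/16477) = 52747/16477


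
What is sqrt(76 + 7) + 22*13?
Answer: 286 + sqrt(83) ≈ 295.11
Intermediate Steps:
sqrt(76 + 7) + 22*13 = sqrt(83) + 286 = 286 + sqrt(83)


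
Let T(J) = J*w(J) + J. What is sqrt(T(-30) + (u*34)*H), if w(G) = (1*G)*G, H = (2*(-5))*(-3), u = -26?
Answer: 15*I*sqrt(238) ≈ 231.41*I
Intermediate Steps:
H = 30 (H = -10*(-3) = 30)
w(G) = G**2 (w(G) = G*G = G**2)
T(J) = J + J**3 (T(J) = J*J**2 + J = J**3 + J = J + J**3)
sqrt(T(-30) + (u*34)*H) = sqrt((-30 + (-30)**3) - 26*34*30) = sqrt((-30 - 27000) - 884*30) = sqrt(-27030 - 26520) = sqrt(-53550) = 15*I*sqrt(238)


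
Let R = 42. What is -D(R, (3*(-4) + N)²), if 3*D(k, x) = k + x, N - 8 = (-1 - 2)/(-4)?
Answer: -841/48 ≈ -17.521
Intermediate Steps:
N = 35/4 (N = 8 + (-1 - 2)/(-4) = 8 - 3*(-¼) = 8 + ¾ = 35/4 ≈ 8.7500)
D(k, x) = k/3 + x/3 (D(k, x) = (k + x)/3 = k/3 + x/3)
-D(R, (3*(-4) + N)²) = -((⅓)*42 + (3*(-4) + 35/4)²/3) = -(14 + (-12 + 35/4)²/3) = -(14 + (-13/4)²/3) = -(14 + (⅓)*(169/16)) = -(14 + 169/48) = -1*841/48 = -841/48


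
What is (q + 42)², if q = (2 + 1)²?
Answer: 2601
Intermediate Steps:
q = 9 (q = 3² = 9)
(q + 42)² = (9 + 42)² = 51² = 2601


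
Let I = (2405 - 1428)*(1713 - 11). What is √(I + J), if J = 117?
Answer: √1662971 ≈ 1289.6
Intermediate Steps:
I = 1662854 (I = 977*1702 = 1662854)
√(I + J) = √(1662854 + 117) = √1662971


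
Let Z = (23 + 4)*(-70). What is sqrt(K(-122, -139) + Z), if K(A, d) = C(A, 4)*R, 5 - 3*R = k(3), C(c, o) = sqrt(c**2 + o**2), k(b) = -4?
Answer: sqrt(-1890 + 30*sqrt(149)) ≈ 39.036*I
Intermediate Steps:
Z = -1890 (Z = 27*(-70) = -1890)
R = 3 (R = 5/3 - 1/3*(-4) = 5/3 + 4/3 = 3)
K(A, d) = 3*sqrt(16 + A**2) (K(A, d) = sqrt(A**2 + 4**2)*3 = sqrt(A**2 + 16)*3 = sqrt(16 + A**2)*3 = 3*sqrt(16 + A**2))
sqrt(K(-122, -139) + Z) = sqrt(3*sqrt(16 + (-122)**2) - 1890) = sqrt(3*sqrt(16 + 14884) - 1890) = sqrt(3*sqrt(14900) - 1890) = sqrt(3*(10*sqrt(149)) - 1890) = sqrt(30*sqrt(149) - 1890) = sqrt(-1890 + 30*sqrt(149))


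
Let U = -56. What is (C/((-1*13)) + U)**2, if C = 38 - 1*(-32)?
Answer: 636804/169 ≈ 3768.1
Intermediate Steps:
C = 70 (C = 38 + 32 = 70)
(C/((-1*13)) + U)**2 = (70/((-1*13)) - 56)**2 = (70/(-13) - 56)**2 = (70*(-1/13) - 56)**2 = (-70/13 - 56)**2 = (-798/13)**2 = 636804/169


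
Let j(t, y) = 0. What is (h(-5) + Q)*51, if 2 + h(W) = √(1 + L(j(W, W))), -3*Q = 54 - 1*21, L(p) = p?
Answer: -612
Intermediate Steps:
Q = -11 (Q = -(54 - 1*21)/3 = -(54 - 21)/3 = -⅓*33 = -11)
h(W) = -1 (h(W) = -2 + √(1 + 0) = -2 + √1 = -2 + 1 = -1)
(h(-5) + Q)*51 = (-1 - 11)*51 = -12*51 = -612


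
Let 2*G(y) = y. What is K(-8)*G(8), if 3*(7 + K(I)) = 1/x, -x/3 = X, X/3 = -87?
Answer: -65768/2349 ≈ -27.998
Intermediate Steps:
X = -261 (X = 3*(-87) = -261)
G(y) = y/2
x = 783 (x = -3*(-261) = 783)
K(I) = -16442/2349 (K(I) = -7 + (1/3)/783 = -7 + (1/3)*(1/783) = -7 + 1/2349 = -16442/2349)
K(-8)*G(8) = -8221*8/2349 = -16442/2349*4 = -65768/2349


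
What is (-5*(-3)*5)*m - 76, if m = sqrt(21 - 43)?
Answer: -76 + 75*I*sqrt(22) ≈ -76.0 + 351.78*I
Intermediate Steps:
m = I*sqrt(22) (m = sqrt(-22) = I*sqrt(22) ≈ 4.6904*I)
(-5*(-3)*5)*m - 76 = (-5*(-3)*5)*(I*sqrt(22)) - 76 = (15*5)*(I*sqrt(22)) - 76 = 75*(I*sqrt(22)) - 76 = 75*I*sqrt(22) - 76 = -76 + 75*I*sqrt(22)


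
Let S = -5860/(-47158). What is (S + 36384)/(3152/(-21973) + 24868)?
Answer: 129114140533/88247058038 ≈ 1.4631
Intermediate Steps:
S = 2930/23579 (S = -5860*(-1/47158) = 2930/23579 ≈ 0.12426)
(S + 36384)/(3152/(-21973) + 24868) = (2930/23579 + 36384)/(3152/(-21973) + 24868) = 857901266/(23579*(3152*(-1/21973) + 24868)) = 857901266/(23579*(-3152/21973 + 24868)) = 857901266/(23579*(546421412/21973)) = (857901266/23579)*(21973/546421412) = 129114140533/88247058038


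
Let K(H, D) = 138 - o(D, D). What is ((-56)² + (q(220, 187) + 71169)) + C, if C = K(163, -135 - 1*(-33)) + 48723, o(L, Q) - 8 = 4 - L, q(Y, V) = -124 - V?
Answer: 122741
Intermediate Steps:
o(L, Q) = 12 - L (o(L, Q) = 8 + (4 - L) = 12 - L)
K(H, D) = 126 + D (K(H, D) = 138 - (12 - D) = 138 + (-12 + D) = 126 + D)
C = 48747 (C = (126 + (-135 - 1*(-33))) + 48723 = (126 + (-135 + 33)) + 48723 = (126 - 102) + 48723 = 24 + 48723 = 48747)
((-56)² + (q(220, 187) + 71169)) + C = ((-56)² + ((-124 - 1*187) + 71169)) + 48747 = (3136 + ((-124 - 187) + 71169)) + 48747 = (3136 + (-311 + 71169)) + 48747 = (3136 + 70858) + 48747 = 73994 + 48747 = 122741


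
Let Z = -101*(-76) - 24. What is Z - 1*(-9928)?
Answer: 17580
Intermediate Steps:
Z = 7652 (Z = 7676 - 24 = 7652)
Z - 1*(-9928) = 7652 - 1*(-9928) = 7652 + 9928 = 17580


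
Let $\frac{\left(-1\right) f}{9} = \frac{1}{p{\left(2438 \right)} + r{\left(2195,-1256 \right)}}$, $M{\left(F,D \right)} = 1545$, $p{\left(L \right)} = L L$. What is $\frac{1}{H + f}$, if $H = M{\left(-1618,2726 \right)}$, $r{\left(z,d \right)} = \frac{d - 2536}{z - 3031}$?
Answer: $\frac{1242264344}{1919298409599} \approx 0.00064725$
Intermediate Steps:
$r{\left(z,d \right)} = \frac{-2536 + d}{-3031 + z}$
$p{\left(L \right)} = L^{2}$
$f = - \frac{1881}{1242264344}$ ($f = - \frac{9}{2438^{2} + \frac{-2536 - 1256}{-3031 + 2195}} = - \frac{9}{5943844 + \frac{1}{-836} \left(-3792\right)} = - \frac{9}{5943844 - - \frac{948}{209}} = - \frac{9}{5943844 + \frac{948}{209}} = - \frac{9}{\frac{1242264344}{209}} = \left(-9\right) \frac{209}{1242264344} = - \frac{1881}{1242264344} \approx -1.5142 \cdot 10^{-6}$)
$H = 1545$
$\frac{1}{H + f} = \frac{1}{1545 - \frac{1881}{1242264344}} = \frac{1}{\frac{1919298409599}{1242264344}} = \frac{1242264344}{1919298409599}$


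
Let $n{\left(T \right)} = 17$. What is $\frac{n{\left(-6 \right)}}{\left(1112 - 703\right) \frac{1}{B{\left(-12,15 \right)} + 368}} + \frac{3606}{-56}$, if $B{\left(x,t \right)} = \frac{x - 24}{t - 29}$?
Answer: $- \frac{561035}{11452} \approx -48.99$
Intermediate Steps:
$B{\left(x,t \right)} = \frac{-24 + x}{-29 + t}$
$\frac{n{\left(-6 \right)}}{\left(1112 - 703\right) \frac{1}{B{\left(-12,15 \right)} + 368}} + \frac{3606}{-56} = \frac{17}{\left(1112 - 703\right) \frac{1}{\frac{-24 - 12}{-29 + 15} + 368}} + \frac{3606}{-56} = \frac{17}{409 \frac{1}{\frac{1}{-14} \left(-36\right) + 368}} + 3606 \left(- \frac{1}{56}\right) = \frac{17}{409 \frac{1}{\left(- \frac{1}{14}\right) \left(-36\right) + 368}} - \frac{1803}{28} = \frac{17}{409 \frac{1}{\frac{18}{7} + 368}} - \frac{1803}{28} = \frac{17}{409 \frac{1}{\frac{2594}{7}}} - \frac{1803}{28} = \frac{17}{409 \cdot \frac{7}{2594}} - \frac{1803}{28} = \frac{17}{\frac{2863}{2594}} - \frac{1803}{28} = 17 \cdot \frac{2594}{2863} - \frac{1803}{28} = \frac{44098}{2863} - \frac{1803}{28} = - \frac{561035}{11452}$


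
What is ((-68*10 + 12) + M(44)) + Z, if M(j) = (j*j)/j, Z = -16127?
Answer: -16751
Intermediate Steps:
M(j) = j (M(j) = j²/j = j)
((-68*10 + 12) + M(44)) + Z = ((-68*10 + 12) + 44) - 16127 = ((-680 + 12) + 44) - 16127 = (-668 + 44) - 16127 = -624 - 16127 = -16751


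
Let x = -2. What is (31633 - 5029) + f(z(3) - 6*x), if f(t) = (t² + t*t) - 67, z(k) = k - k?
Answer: 26825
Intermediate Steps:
z(k) = 0
f(t) = -67 + 2*t² (f(t) = (t² + t²) - 67 = 2*t² - 67 = -67 + 2*t²)
(31633 - 5029) + f(z(3) - 6*x) = (31633 - 5029) + (-67 + 2*(0 - 6*(-2))²) = 26604 + (-67 + 2*(0 + 12)²) = 26604 + (-67 + 2*12²) = 26604 + (-67 + 2*144) = 26604 + (-67 + 288) = 26604 + 221 = 26825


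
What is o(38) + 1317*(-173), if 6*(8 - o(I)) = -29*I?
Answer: -682948/3 ≈ -2.2765e+5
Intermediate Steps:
o(I) = 8 + 29*I/6 (o(I) = 8 - (-29)*I/6 = 8 + 29*I/6)
o(38) + 1317*(-173) = (8 + (29/6)*38) + 1317*(-173) = (8 + 551/3) - 227841 = 575/3 - 227841 = -682948/3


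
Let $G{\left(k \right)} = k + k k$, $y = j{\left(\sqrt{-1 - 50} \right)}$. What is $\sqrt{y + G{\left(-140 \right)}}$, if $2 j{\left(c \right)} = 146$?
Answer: $\sqrt{19533} \approx 139.76$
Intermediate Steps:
$j{\left(c \right)} = 73$ ($j{\left(c \right)} = \frac{1}{2} \cdot 146 = 73$)
$y = 73$
$G{\left(k \right)} = k + k^{2}$
$\sqrt{y + G{\left(-140 \right)}} = \sqrt{73 - 140 \left(1 - 140\right)} = \sqrt{73 - -19460} = \sqrt{73 + 19460} = \sqrt{19533}$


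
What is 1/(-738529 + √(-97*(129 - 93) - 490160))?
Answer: -738529/545425577493 - 2*I*√123413/545425577493 ≈ -1.354e-6 - 1.2882e-9*I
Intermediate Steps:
1/(-738529 + √(-97*(129 - 93) - 490160)) = 1/(-738529 + √(-97*36 - 490160)) = 1/(-738529 + √(-3492 - 490160)) = 1/(-738529 + √(-493652)) = 1/(-738529 + 2*I*√123413)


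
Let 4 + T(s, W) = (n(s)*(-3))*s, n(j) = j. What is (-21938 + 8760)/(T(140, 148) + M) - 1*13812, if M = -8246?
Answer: -463040711/33525 ≈ -13812.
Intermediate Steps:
T(s, W) = -4 - 3*s² (T(s, W) = -4 + (s*(-3))*s = -4 + (-3*s)*s = -4 - 3*s²)
(-21938 + 8760)/(T(140, 148) + M) - 1*13812 = (-21938 + 8760)/((-4 - 3*140²) - 8246) - 1*13812 = -13178/((-4 - 3*19600) - 8246) - 13812 = -13178/((-4 - 58800) - 8246) - 13812 = -13178/(-58804 - 8246) - 13812 = -13178/(-67050) - 13812 = -13178*(-1/67050) - 13812 = 6589/33525 - 13812 = -463040711/33525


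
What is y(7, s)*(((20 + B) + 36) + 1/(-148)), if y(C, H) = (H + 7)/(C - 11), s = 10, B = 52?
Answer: -271711/592 ≈ -458.97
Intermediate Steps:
y(C, H) = (7 + H)/(-11 + C)
y(7, s)*(((20 + B) + 36) + 1/(-148)) = ((7 + 10)/(-11 + 7))*(((20 + 52) + 36) + 1/(-148)) = (17/(-4))*((72 + 36) - 1/148) = (-¼*17)*(108 - 1/148) = -17/4*15983/148 = -271711/592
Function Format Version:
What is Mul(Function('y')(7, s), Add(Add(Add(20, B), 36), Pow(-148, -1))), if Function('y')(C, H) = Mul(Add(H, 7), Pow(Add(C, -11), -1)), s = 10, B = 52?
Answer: Rational(-271711, 592) ≈ -458.97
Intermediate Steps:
Function('y')(C, H) = Mul(Pow(Add(-11, C), -1), Add(7, H)) (Function('y')(C, H) = Mul(Add(7, H), Pow(Add(-11, C), -1)) = Mul(Pow(Add(-11, C), -1), Add(7, H)))
Mul(Function('y')(7, s), Add(Add(Add(20, B), 36), Pow(-148, -1))) = Mul(Mul(Pow(Add(-11, 7), -1), Add(7, 10)), Add(Add(Add(20, 52), 36), Pow(-148, -1))) = Mul(Mul(Pow(-4, -1), 17), Add(Add(72, 36), Rational(-1, 148))) = Mul(Mul(Rational(-1, 4), 17), Add(108, Rational(-1, 148))) = Mul(Rational(-17, 4), Rational(15983, 148)) = Rational(-271711, 592)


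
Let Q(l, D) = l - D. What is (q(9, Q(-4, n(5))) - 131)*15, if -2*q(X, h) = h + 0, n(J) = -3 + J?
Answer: -1920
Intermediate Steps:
q(X, h) = -h/2 (q(X, h) = -(h + 0)/2 = -h/2)
(q(9, Q(-4, n(5))) - 131)*15 = (-(-4 - (-3 + 5))/2 - 131)*15 = (-(-4 - 1*2)/2 - 131)*15 = (-(-4 - 2)/2 - 131)*15 = (-1/2*(-6) - 131)*15 = (3 - 131)*15 = -128*15 = -1920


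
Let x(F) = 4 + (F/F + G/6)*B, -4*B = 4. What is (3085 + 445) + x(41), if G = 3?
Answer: 7065/2 ≈ 3532.5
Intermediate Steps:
B = -1 (B = -¼*4 = -1)
x(F) = 5/2 (x(F) = 4 + (F/F + 3/6)*(-1) = 4 + (1 + 3*(⅙))*(-1) = 4 + (1 + ½)*(-1) = 4 + (3/2)*(-1) = 4 - 3/2 = 5/2)
(3085 + 445) + x(41) = (3085 + 445) + 5/2 = 3530 + 5/2 = 7065/2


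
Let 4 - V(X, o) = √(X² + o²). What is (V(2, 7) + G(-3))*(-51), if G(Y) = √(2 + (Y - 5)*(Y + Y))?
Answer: -204 - 255*√2 + 51*√53 ≈ -193.34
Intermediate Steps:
V(X, o) = 4 - √(X² + o²)
G(Y) = √(2 + 2*Y*(-5 + Y)) (G(Y) = √(2 + (-5 + Y)*(2*Y)) = √(2 + 2*Y*(-5 + Y)))
(V(2, 7) + G(-3))*(-51) = ((4 - √(2² + 7²)) + √(2 - 10*(-3) + 2*(-3)²))*(-51) = ((4 - √(4 + 49)) + √(2 + 30 + 2*9))*(-51) = ((4 - √53) + √(2 + 30 + 18))*(-51) = ((4 - √53) + √50)*(-51) = ((4 - √53) + 5*√2)*(-51) = (4 - √53 + 5*√2)*(-51) = -204 - 255*√2 + 51*√53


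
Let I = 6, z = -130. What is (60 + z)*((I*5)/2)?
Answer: -1050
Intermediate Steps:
(60 + z)*((I*5)/2) = (60 - 130)*((6*5)/2) = -2100/2 = -70*15 = -1050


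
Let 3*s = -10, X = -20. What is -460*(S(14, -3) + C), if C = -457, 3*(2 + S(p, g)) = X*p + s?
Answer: 2291260/9 ≈ 2.5458e+5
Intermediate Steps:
s = -10/3 (s = (⅓)*(-10) = -10/3 ≈ -3.3333)
S(p, g) = -28/9 - 20*p/3 (S(p, g) = -2 + (-20*p - 10/3)/3 = -2 + (-10/3 - 20*p)/3 = -2 + (-10/9 - 20*p/3) = -28/9 - 20*p/3)
-460*(S(14, -3) + C) = -460*((-28/9 - 20/3*14) - 457) = -460*((-28/9 - 280/3) - 457) = -460*(-868/9 - 457) = -460*(-4981/9) = 2291260/9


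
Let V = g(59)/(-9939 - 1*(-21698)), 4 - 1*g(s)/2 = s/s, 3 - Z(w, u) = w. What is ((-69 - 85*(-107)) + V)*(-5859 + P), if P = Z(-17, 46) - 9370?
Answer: -1614233678660/11759 ≈ -1.3728e+8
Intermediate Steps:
Z(w, u) = 3 - w
g(s) = 6 (g(s) = 8 - 2*s/s = 8 - 2*1 = 8 - 2 = 6)
P = -9350 (P = (3 - 1*(-17)) - 9370 = (3 + 17) - 9370 = 20 - 9370 = -9350)
V = 6/11759 (V = 6/(-9939 - 1*(-21698)) = 6/(-9939 + 21698) = 6/11759 ≈ 0.00051025)
((-69 - 85*(-107)) + V)*(-5859 + P) = ((-69 - 85*(-107)) + 6/11759)*(-5859 - 9350) = ((-69 + 9095) + 6/11759)*(-15209) = (9026 + 6/11759)*(-15209) = (106136740/11759)*(-15209) = -1614233678660/11759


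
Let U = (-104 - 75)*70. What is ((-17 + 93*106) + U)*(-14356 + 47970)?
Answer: -90388046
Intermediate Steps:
U = -12530 (U = -179*70 = -12530)
((-17 + 93*106) + U)*(-14356 + 47970) = ((-17 + 93*106) - 12530)*(-14356 + 47970) = ((-17 + 9858) - 12530)*33614 = (9841 - 12530)*33614 = -2689*33614 = -90388046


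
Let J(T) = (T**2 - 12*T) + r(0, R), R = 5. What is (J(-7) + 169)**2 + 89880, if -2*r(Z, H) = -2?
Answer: 181689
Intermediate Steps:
r(Z, H) = 1 (r(Z, H) = -1/2*(-2) = 1)
J(T) = 1 + T**2 - 12*T (J(T) = (T**2 - 12*T) + 1 = 1 + T**2 - 12*T)
(J(-7) + 169)**2 + 89880 = ((1 + (-7)**2 - 12*(-7)) + 169)**2 + 89880 = ((1 + 49 + 84) + 169)**2 + 89880 = (134 + 169)**2 + 89880 = 303**2 + 89880 = 91809 + 89880 = 181689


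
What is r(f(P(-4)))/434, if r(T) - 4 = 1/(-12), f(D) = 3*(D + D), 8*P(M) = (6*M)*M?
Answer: 47/5208 ≈ 0.0090246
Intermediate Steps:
P(M) = 3*M**2/4 (P(M) = ((6*M)*M)/8 = (6*M**2)/8 = 3*M**2/4)
f(D) = 6*D (f(D) = 3*(2*D) = 6*D)
r(T) = 47/12 (r(T) = 4 + 1/(-12) = 4 - 1/12 = 47/12)
r(f(P(-4)))/434 = (47/12)/434 = (47/12)*(1/434) = 47/5208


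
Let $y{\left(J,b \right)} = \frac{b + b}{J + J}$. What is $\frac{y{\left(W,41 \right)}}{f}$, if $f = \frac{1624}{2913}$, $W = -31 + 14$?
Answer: $- \frac{119433}{27608} \approx -4.326$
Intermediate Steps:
$W = -17$
$y{\left(J,b \right)} = \frac{b}{J}$ ($y{\left(J,b \right)} = \frac{2 b}{2 J} = 2 b \frac{1}{2 J} = \frac{b}{J}$)
$f = \frac{1624}{2913}$ ($f = 1624 \cdot \frac{1}{2913} = \frac{1624}{2913} \approx 0.5575$)
$\frac{y{\left(W,41 \right)}}{f} = \frac{41 \frac{1}{-17}}{\frac{1624}{2913}} = 41 \left(- \frac{1}{17}\right) \frac{2913}{1624} = \left(- \frac{41}{17}\right) \frac{2913}{1624} = - \frac{119433}{27608}$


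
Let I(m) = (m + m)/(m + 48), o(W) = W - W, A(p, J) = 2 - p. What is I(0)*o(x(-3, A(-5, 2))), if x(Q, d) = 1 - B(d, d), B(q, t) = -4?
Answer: 0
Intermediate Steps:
x(Q, d) = 5 (x(Q, d) = 1 - 1*(-4) = 1 + 4 = 5)
o(W) = 0
I(m) = 2*m/(48 + m) (I(m) = (2*m)/(48 + m) = 2*m/(48 + m))
I(0)*o(x(-3, A(-5, 2))) = (2*0/(48 + 0))*0 = (2*0/48)*0 = (2*0*(1/48))*0 = 0*0 = 0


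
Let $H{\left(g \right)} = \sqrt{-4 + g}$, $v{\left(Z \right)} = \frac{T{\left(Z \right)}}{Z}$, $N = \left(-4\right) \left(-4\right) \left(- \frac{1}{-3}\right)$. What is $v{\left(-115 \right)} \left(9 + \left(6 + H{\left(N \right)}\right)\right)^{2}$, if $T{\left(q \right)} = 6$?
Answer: $- \frac{1358}{115} - \frac{24 \sqrt{3}}{23} \approx -13.616$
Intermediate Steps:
$N = \frac{16}{3}$ ($N = 16 \left(\left(-1\right) \left(- \frac{1}{3}\right)\right) = 16 \cdot \frac{1}{3} = \frac{16}{3} \approx 5.3333$)
$v{\left(Z \right)} = \frac{6}{Z}$
$v{\left(-115 \right)} \left(9 + \left(6 + H{\left(N \right)}\right)\right)^{2} = \frac{6}{-115} \left(9 + \left(6 + \sqrt{-4 + \frac{16}{3}}\right)\right)^{2} = 6 \left(- \frac{1}{115}\right) \left(9 + \left(6 + \sqrt{\frac{4}{3}}\right)\right)^{2} = - \frac{6 \left(9 + \left(6 + \frac{2 \sqrt{3}}{3}\right)\right)^{2}}{115} = - \frac{6 \left(15 + \frac{2 \sqrt{3}}{3}\right)^{2}}{115}$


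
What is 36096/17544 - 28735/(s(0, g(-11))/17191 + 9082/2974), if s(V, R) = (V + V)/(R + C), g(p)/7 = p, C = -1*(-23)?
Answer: -31228029131/3319471 ≈ -9407.5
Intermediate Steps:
C = 23
g(p) = 7*p
s(V, R) = 2*V/(23 + R) (s(V, R) = (V + V)/(R + 23) = (2*V)/(23 + R) = 2*V/(23 + R))
36096/17544 - 28735/(s(0, g(-11))/17191 + 9082/2974) = 36096/17544 - 28735/((2*0/(23 + 7*(-11)))/17191 + 9082/2974) = 36096*(1/17544) - 28735/((2*0/(23 - 77))*(1/17191) + 9082*(1/2974)) = 1504/731 - 28735/((2*0/(-54))*(1/17191) + 4541/1487) = 1504/731 - 28735/((2*0*(-1/54))*(1/17191) + 4541/1487) = 1504/731 - 28735/(0*(1/17191) + 4541/1487) = 1504/731 - 28735/(0 + 4541/1487) = 1504/731 - 28735/4541/1487 = 1504/731 - 28735*1487/4541 = 1504/731 - 42728945/4541 = -31228029131/3319471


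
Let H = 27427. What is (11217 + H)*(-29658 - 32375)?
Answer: -2397203252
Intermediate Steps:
(11217 + H)*(-29658 - 32375) = (11217 + 27427)*(-29658 - 32375) = 38644*(-62033) = -2397203252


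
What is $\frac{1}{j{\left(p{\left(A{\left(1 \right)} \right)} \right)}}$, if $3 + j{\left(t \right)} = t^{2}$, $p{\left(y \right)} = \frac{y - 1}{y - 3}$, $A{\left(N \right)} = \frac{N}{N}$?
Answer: $- \frac{1}{3} \approx -0.33333$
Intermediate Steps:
$A{\left(N \right)} = 1$
$p{\left(y \right)} = \frac{-1 + y}{-3 + y}$
$j{\left(t \right)} = -3 + t^{2}$
$\frac{1}{j{\left(p{\left(A{\left(1 \right)} \right)} \right)}} = \frac{1}{-3 + \left(\frac{-1 + 1}{-3 + 1}\right)^{2}} = \frac{1}{-3 + \left(\frac{1}{-2} \cdot 0\right)^{2}} = \frac{1}{-3 + \left(\left(- \frac{1}{2}\right) 0\right)^{2}} = \frac{1}{-3 + 0^{2}} = \frac{1}{-3 + 0} = \frac{1}{-3} = - \frac{1}{3}$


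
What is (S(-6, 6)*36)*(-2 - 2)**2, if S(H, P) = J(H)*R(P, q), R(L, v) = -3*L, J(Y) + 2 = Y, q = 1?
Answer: 82944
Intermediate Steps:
J(Y) = -2 + Y
S(H, P) = -3*P*(-2 + H) (S(H, P) = (-2 + H)*(-3*P) = -3*P*(-2 + H))
(S(-6, 6)*36)*(-2 - 2)**2 = ((3*6*(2 - 1*(-6)))*36)*(-2 - 2)**2 = ((3*6*(2 + 6))*36)*(-4)**2 = ((3*6*8)*36)*16 = (144*36)*16 = 5184*16 = 82944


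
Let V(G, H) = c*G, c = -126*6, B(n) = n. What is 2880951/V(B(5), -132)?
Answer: -960317/1260 ≈ -762.16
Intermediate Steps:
c = -756
V(G, H) = -756*G
2880951/V(B(5), -132) = 2880951/((-756*5)) = 2880951/(-3780) = 2880951*(-1/3780) = -960317/1260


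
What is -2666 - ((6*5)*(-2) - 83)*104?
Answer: 12206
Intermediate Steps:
-2666 - ((6*5)*(-2) - 83)*104 = -2666 - (30*(-2) - 83)*104 = -2666 - (-60 - 83)*104 = -2666 - (-143)*104 = -2666 - 1*(-14872) = -2666 + 14872 = 12206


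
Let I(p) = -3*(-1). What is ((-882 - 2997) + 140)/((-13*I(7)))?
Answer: 3739/39 ≈ 95.872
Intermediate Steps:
I(p) = 3
((-882 - 2997) + 140)/((-13*I(7))) = ((-882 - 2997) + 140)/((-13*3)) = (-3879 + 140)/(-39) = -3739*(-1/39) = 3739/39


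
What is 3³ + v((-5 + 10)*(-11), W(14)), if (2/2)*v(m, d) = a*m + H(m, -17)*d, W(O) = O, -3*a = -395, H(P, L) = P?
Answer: -23954/3 ≈ -7984.7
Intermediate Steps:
a = 395/3 (a = -⅓*(-395) = 395/3 ≈ 131.67)
v(m, d) = 395*m/3 + d*m (v(m, d) = 395*m/3 + m*d = 395*m/3 + d*m)
3³ + v((-5 + 10)*(-11), W(14)) = 3³ + ((-5 + 10)*(-11))*(395 + 3*14)/3 = 27 + (5*(-11))*(395 + 42)/3 = 27 + (⅓)*(-55)*437 = 27 - 24035/3 = -23954/3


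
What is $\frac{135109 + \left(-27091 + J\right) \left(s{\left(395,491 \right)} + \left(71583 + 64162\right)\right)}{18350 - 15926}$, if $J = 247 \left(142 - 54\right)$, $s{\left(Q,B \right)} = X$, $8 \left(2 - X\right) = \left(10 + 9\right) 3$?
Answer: $- \frac{5814015373}{19392} \approx -2.9982 \cdot 10^{5}$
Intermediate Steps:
$X = - \frac{41}{8}$ ($X = 2 - \frac{\left(10 + 9\right) 3}{8} = 2 - \frac{19 \cdot 3}{8} = 2 - \frac{57}{8} = - \frac{41}{8} \approx -5.125$)
$s{\left(Q,B \right)} = - \frac{41}{8}$
$J = 21736$ ($J = 247 \cdot 88 = 21736$)
$\frac{135109 + \left(-27091 + J\right) \left(s{\left(395,491 \right)} + \left(71583 + 64162\right)\right)}{18350 - 15926} = \frac{135109 + \left(-27091 + 21736\right) \left(- \frac{41}{8} + \left(71583 + 64162\right)\right)}{18350 - 15926} = \frac{135109 - 5355 \left(- \frac{41}{8} + 135745\right)}{2424} = \left(135109 - \frac{5815096245}{8}\right) \frac{1}{2424} = \left(- \frac{5814015373}{8}\right) \frac{1}{2424} = - \frac{5814015373}{19392}$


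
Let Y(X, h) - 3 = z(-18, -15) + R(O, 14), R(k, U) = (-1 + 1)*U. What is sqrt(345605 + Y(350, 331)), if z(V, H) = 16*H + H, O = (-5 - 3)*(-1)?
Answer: sqrt(345353) ≈ 587.67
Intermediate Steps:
O = 8 (O = -8*(-1) = 8)
R(k, U) = 0 (R(k, U) = 0*U = 0)
z(V, H) = 17*H
Y(X, h) = -252 (Y(X, h) = 3 + (17*(-15) + 0) = 3 + (-255 + 0) = 3 - 255 = -252)
sqrt(345605 + Y(350, 331)) = sqrt(345605 - 252) = sqrt(345353)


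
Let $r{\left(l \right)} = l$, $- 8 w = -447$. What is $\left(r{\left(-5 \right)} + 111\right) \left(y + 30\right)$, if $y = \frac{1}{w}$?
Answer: $\frac{1422308}{447} \approx 3181.9$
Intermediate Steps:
$w = \frac{447}{8}$ ($w = \left(- \frac{1}{8}\right) \left(-447\right) = \frac{447}{8} \approx 55.875$)
$y = \frac{8}{447}$ ($y = \frac{1}{\frac{447}{8}} = \frac{8}{447} \approx 0.017897$)
$\left(r{\left(-5 \right)} + 111\right) \left(y + 30\right) = \left(-5 + 111\right) \left(\frac{8}{447} + 30\right) = 106 \cdot \frac{13418}{447} = \frac{1422308}{447}$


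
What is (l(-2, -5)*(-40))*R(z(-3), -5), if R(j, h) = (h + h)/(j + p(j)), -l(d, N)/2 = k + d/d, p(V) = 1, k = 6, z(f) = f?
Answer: 2800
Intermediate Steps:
l(d, N) = -14 (l(d, N) = -2*(6 + d/d) = -2*(6 + 1) = -2*7 = -14)
R(j, h) = 2*h/(1 + j) (R(j, h) = (h + h)/(j + 1) = (2*h)/(1 + j) = 2*h/(1 + j))
(l(-2, -5)*(-40))*R(z(-3), -5) = (-14*(-40))*(2*(-5)/(1 - 3)) = 560*(2*(-5)/(-2)) = 560*(2*(-5)*(-½)) = 560*5 = 2800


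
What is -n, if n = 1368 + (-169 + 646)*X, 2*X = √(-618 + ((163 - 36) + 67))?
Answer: -1368 - 477*I*√106 ≈ -1368.0 - 4911.0*I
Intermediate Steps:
X = I*√106 (X = √(-618 + ((163 - 36) + 67))/2 = √(-618 + (127 + 67))/2 = √(-618 + 194)/2 = √(-424)/2 = (2*I*√106)/2 = I*√106 ≈ 10.296*I)
n = 1368 + 477*I*√106 (n = 1368 + (-169 + 646)*(I*√106) = 1368 + 477*(I*√106) = 1368 + 477*I*√106 ≈ 1368.0 + 4911.0*I)
-n = -(1368 + 477*I*√106) = -1368 - 477*I*√106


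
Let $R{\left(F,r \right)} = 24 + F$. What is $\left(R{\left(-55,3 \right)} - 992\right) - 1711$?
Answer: $-2734$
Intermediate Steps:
$\left(R{\left(-55,3 \right)} - 992\right) - 1711 = \left(\left(24 - 55\right) - 992\right) - 1711 = \left(-31 - 992\right) - 1711 = -1023 - 1711 = -2734$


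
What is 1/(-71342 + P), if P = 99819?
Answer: 1/28477 ≈ 3.5116e-5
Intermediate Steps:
1/(-71342 + P) = 1/(-71342 + 99819) = 1/28477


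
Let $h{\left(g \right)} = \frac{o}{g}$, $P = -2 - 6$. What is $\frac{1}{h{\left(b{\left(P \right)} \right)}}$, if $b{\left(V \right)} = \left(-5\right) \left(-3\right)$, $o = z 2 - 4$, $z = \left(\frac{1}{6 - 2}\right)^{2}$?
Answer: $- \frac{120}{31} \approx -3.871$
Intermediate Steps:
$z = \frac{1}{16}$ ($z = \left(\frac{1}{4}\right)^{2} = \frac{1}{16} \approx 0.0625$)
$P = -8$ ($P = -2 - 6 = -8$)
$o = - \frac{31}{8}$ ($o = \frac{1}{16} \cdot 2 - 4 = \frac{1}{8} - 4 = - \frac{31}{8} \approx -3.875$)
$b{\left(V \right)} = 15$
$h{\left(g \right)} = - \frac{31}{8 g}$
$\frac{1}{h{\left(b{\left(P \right)} \right)}} = \frac{1}{\left(- \frac{31}{8}\right) \frac{1}{15}} = \frac{1}{- \frac{31}{120}} = - \frac{120}{31}$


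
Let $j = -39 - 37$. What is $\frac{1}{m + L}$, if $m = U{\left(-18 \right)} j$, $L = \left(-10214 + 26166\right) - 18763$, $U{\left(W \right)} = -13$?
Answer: $- \frac{1}{1823} \approx -0.00054855$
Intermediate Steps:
$j = -76$ ($j = -39 - 37 = -76$)
$L = -2811$ ($L = 15952 - 18763 = -2811$)
$m = 988$ ($m = \left(-13\right) \left(-76\right) = 988$)
$\frac{1}{m + L} = \frac{1}{988 - 2811} = \frac{1}{-1823} = - \frac{1}{1823}$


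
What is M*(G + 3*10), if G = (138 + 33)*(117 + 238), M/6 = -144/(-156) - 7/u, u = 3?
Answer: -6680850/13 ≈ -5.1391e+5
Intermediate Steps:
M = -110/13 (M = 6*(-144/(-156) - 7/3) = 6*(-144*(-1/156) - 7*⅓) = 6*(12/13 - 7/3) = 6*(-55/39) = -110/13 ≈ -8.4615)
G = 60705 (G = 171*355 = 60705)
M*(G + 3*10) = -110*(60705 + 3*10)/13 = -110*(60705 + 30)/13 = -110/13*60735 = -6680850/13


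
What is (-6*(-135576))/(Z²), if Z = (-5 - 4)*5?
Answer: 30128/75 ≈ 401.71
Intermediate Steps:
Z = -45 (Z = -9*5 = -45)
(-6*(-135576))/(Z²) = (-6*(-135576))/((-45)²) = 813456/2025 = 813456*(1/2025) = 30128/75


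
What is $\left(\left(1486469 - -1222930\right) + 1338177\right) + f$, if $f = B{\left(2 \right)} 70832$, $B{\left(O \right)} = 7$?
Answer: $4543400$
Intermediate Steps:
$f = 495824$ ($f = 7 \cdot 70832 = 495824$)
$\left(\left(1486469 - -1222930\right) + 1338177\right) + f = \left(\left(1486469 - -1222930\right) + 1338177\right) + 495824 = \left(\left(1486469 + 1222930\right) + 1338177\right) + 495824 = \left(2709399 + 1338177\right) + 495824 = 4047576 + 495824 = 4543400$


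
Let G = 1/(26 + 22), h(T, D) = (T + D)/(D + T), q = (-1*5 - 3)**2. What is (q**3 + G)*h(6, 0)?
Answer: 12582913/48 ≈ 2.6214e+5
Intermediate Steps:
q = 64 (q = (-5 - 3)**2 = (-8)**2 = 64)
h(T, D) = 1 (h(T, D) = (D + T)/(D + T) = 1)
G = 1/48 ≈ 0.020833
(q**3 + G)*h(6, 0) = (64**3 + 1/48)*1 = (262144 + 1/48)*1 = (12582913/48)*1 = 12582913/48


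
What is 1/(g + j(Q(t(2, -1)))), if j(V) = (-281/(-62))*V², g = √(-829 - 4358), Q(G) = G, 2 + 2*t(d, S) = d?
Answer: -I*√5187/5187 ≈ -0.013885*I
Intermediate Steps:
t(d, S) = -1 + d/2
g = I*√5187 (g = √(-5187) = I*√5187 ≈ 72.021*I)
j(V) = 281*V²/62 (j(V) = (-281*(-1/62))*V² = 281*V²/62)
1/(g + j(Q(t(2, -1)))) = 1/(I*√5187 + 281*(-1 + (½)*2)²/62) = 1/(I*√5187 + 281*(-1 + 1)²/62) = 1/(I*√5187 + (281/62)*0²) = 1/(I*√5187 + (281/62)*0) = 1/(I*√5187 + 0) = 1/(I*√5187) = -I*√5187/5187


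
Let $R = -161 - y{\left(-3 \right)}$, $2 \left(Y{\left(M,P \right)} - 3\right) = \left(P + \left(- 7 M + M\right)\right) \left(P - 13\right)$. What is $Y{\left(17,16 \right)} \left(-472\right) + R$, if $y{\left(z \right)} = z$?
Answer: $59314$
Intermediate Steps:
$Y{\left(M,P \right)} = 3 + \frac{\left(-13 + P\right) \left(P - 6 M\right)}{2}$ ($Y{\left(M,P \right)} = 3 + \frac{\left(P + \left(- 7 M + M\right)\right) \left(P - 13\right)}{2} = 3 + \frac{\left(P - 6 M\right) \left(-13 + P\right)}{2} = 3 + \frac{\left(-13 + P\right) \left(P - 6 M\right)}{2}$)
$R = -158$ ($R = -161 - -3 = -161 + 3 = -158$)
$Y{\left(17,16 \right)} \left(-472\right) + R = \left(3 + \frac{16^{2}}{2} + 39 \cdot 17 - 104 - 51 \cdot 16\right) \left(-472\right) - 158 = \left(3 + \frac{1}{2} \cdot 256 + 663 - 104 - 816\right) \left(-472\right) - 158 = \left(3 + 128 + 663 - 104 - 816\right) \left(-472\right) - 158 = \left(-126\right) \left(-472\right) - 158 = 59472 - 158 = 59314$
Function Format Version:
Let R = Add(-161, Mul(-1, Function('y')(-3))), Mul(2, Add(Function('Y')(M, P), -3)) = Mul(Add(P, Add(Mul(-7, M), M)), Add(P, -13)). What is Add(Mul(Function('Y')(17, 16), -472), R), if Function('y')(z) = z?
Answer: 59314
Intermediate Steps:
Function('Y')(M, P) = Add(3, Mul(Rational(1, 2), Add(-13, P), Add(P, Mul(-6, M)))) (Function('Y')(M, P) = Add(3, Mul(Rational(1, 2), Mul(Add(P, Add(Mul(-7, M), M)), Add(P, -13)))) = Add(3, Mul(Rational(1, 2), Mul(Add(P, Mul(-6, M)), Add(-13, P)))) = Add(3, Mul(Rational(1, 2), Mul(Add(-13, P), Add(P, Mul(-6, M))))) = Add(3, Mul(Rational(1, 2), Add(-13, P), Add(P, Mul(-6, M)))))
R = -158 (R = Add(-161, Mul(-1, -3)) = Add(-161, 3) = -158)
Add(Mul(Function('Y')(17, 16), -472), R) = Add(Mul(Add(3, Mul(Rational(1, 2), Pow(16, 2)), Mul(39, 17), Mul(Rational(-13, 2), 16), Mul(-3, 17, 16)), -472), -158) = Add(Mul(Add(3, Mul(Rational(1, 2), 256), 663, -104, -816), -472), -158) = Add(Mul(Add(3, 128, 663, -104, -816), -472), -158) = Add(Mul(-126, -472), -158) = Add(59472, -158) = 59314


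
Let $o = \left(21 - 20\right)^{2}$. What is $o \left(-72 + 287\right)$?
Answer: $215$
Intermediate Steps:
$o = 1$ ($o = 1^{2} = 1$)
$o \left(-72 + 287\right) = 1 \left(-72 + 287\right) = 1 \cdot 215 = 215$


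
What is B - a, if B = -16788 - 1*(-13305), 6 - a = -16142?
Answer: -19631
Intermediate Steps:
a = 16148 (a = 6 - 1*(-16142) = 6 + 16142 = 16148)
B = -3483 (B = -16788 + 13305 = -3483)
B - a = -3483 - 1*16148 = -3483 - 16148 = -19631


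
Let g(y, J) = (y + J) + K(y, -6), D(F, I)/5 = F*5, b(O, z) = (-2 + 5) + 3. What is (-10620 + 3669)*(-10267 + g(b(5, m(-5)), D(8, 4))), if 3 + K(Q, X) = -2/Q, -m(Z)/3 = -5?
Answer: 69957181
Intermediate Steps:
m(Z) = 15 (m(Z) = -3*(-5) = 15)
b(O, z) = 6 (b(O, z) = 3 + 3 = 6)
K(Q, X) = -3 - 2/Q
D(F, I) = 25*F (D(F, I) = 5*(F*5) = 5*(5*F) = 25*F)
g(y, J) = -3 + J + y - 2/y (g(y, J) = (y + J) + (-3 - 2/y) = (J + y) + (-3 - 2/y) = -3 + J + y - 2/y)
(-10620 + 3669)*(-10267 + g(b(5, m(-5)), D(8, 4))) = (-10620 + 3669)*(-10267 + (-3 + 25*8 + 6 - 2/6)) = -6951*(-10267 + (-3 + 200 + 6 - 2*⅙)) = -6951*(-10267 + (-3 + 200 + 6 - ⅓)) = -6951*(-10267 + 608/3) = -6951*(-30193/3) = 69957181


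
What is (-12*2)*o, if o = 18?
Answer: -432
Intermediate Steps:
(-12*2)*o = -12*2*18 = -24*18 = -432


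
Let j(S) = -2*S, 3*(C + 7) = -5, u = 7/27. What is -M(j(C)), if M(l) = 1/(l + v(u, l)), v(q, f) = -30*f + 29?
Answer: 3/1421 ≈ 0.0021112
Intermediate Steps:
u = 7/27 (u = 7*(1/27) = 7/27 ≈ 0.25926)
C = -26/3 (C = -7 + (⅓)*(-5) = -7 - 5/3 = -26/3 ≈ -8.6667)
v(q, f) = 29 - 30*f
M(l) = 1/(29 - 29*l) (M(l) = 1/(l + (29 - 30*l)) = 1/(29 - 29*l))
-M(j(C)) = -(-1)/(-29 + 29*(-2*(-26/3))) = -(-1)/(-29 + 29*(52/3)) = -(-1)/(-29 + 1508/3) = -(-1)/1421/3 = -(-1)*3/1421 = -1*(-3/1421) = 3/1421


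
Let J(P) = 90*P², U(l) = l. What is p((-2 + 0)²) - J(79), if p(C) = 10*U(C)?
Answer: -561650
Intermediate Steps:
p(C) = 10*C
p((-2 + 0)²) - J(79) = 10*(-2 + 0)² - 90*79² = 10*(-2)² - 90*6241 = 10*4 - 1*561690 = 40 - 561690 = -561650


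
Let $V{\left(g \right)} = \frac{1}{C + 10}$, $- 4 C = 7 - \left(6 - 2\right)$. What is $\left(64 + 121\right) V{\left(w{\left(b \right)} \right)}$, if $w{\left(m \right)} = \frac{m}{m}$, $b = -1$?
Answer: $20$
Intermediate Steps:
$C = - \frac{3}{4}$ ($C = - \frac{7 - \left(6 - 2\right)}{4} = - \frac{7 - 4}{4} = \left(- \frac{1}{4}\right) 3 = - \frac{3}{4} \approx -0.75$)
$w{\left(m \right)} = 1$
$V{\left(g \right)} = \frac{4}{37}$ ($V{\left(g \right)} = \frac{1}{- \frac{3}{4} + 10} = \frac{1}{\frac{37}{4}} = \frac{4}{37}$)
$\left(64 + 121\right) V{\left(w{\left(b \right)} \right)} = \left(64 + 121\right) \frac{4}{37} = 185 \cdot \frac{4}{37} = 20$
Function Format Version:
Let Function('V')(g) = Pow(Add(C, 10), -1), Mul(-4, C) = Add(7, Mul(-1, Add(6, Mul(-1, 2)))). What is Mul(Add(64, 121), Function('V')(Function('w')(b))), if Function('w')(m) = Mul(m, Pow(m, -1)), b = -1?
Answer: 20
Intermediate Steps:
C = Rational(-3, 4) (C = Mul(Rational(-1, 4), Add(7, Mul(-1, Add(6, Mul(-1, 2))))) = Mul(Rational(-1, 4), Add(7, Mul(-1, Add(6, -2)))) = Mul(Rational(-1, 4), Add(7, Mul(-1, 4))) = Mul(Rational(-1, 4), Add(7, -4)) = Mul(Rational(-1, 4), 3) = Rational(-3, 4) ≈ -0.75000)
Function('w')(m) = 1
Function('V')(g) = Rational(4, 37) (Function('V')(g) = Pow(Add(Rational(-3, 4), 10), -1) = Pow(Rational(37, 4), -1) = Rational(4, 37))
Mul(Add(64, 121), Function('V')(Function('w')(b))) = Mul(Add(64, 121), Rational(4, 37)) = Mul(185, Rational(4, 37)) = 20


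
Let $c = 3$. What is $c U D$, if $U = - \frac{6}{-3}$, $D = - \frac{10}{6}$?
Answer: $-10$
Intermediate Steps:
$D = - \frac{5}{3}$ ($D = \left(-10\right) \frac{1}{6} = - \frac{5}{3} \approx -1.6667$)
$U = 2$ ($U = \left(-6\right) \left(- \frac{1}{3}\right) = 2$)
$c U D = 3 \cdot 2 \left(- \frac{5}{3}\right) = 6 \left(- \frac{5}{3}\right) = -10$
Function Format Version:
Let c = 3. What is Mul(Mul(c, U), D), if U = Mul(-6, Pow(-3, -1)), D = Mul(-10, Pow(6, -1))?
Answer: -10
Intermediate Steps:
D = Rational(-5, 3) (D = Mul(-10, Rational(1, 6)) = Rational(-5, 3) ≈ -1.6667)
U = 2 (U = Mul(-6, Rational(-1, 3)) = 2)
Mul(Mul(c, U), D) = Mul(Mul(3, 2), Rational(-5, 3)) = Mul(6, Rational(-5, 3)) = -10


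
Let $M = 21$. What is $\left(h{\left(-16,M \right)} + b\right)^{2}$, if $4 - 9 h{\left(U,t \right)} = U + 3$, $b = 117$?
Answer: $\frac{1144900}{81} \approx 14135.0$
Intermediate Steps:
$h{\left(U,t \right)} = \frac{1}{9} - \frac{U}{9}$ ($h{\left(U,t \right)} = \frac{4}{9} - \frac{U + 3}{9} = \frac{4}{9} - \frac{3 + U}{9} = \frac{4}{9} - \left(\frac{1}{3} + \frac{U}{9}\right) = \frac{1}{9} - \frac{U}{9}$)
$\left(h{\left(-16,M \right)} + b\right)^{2} = \left(\left(\frac{1}{9} - - \frac{16}{9}\right) + 117\right)^{2} = \left(\left(\frac{1}{9} + \frac{16}{9}\right) + 117\right)^{2} = \left(\frac{17}{9} + 117\right)^{2} = \left(\frac{1070}{9}\right)^{2} = \frac{1144900}{81}$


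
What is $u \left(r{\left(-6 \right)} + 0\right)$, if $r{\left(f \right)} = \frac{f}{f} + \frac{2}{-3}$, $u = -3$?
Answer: $-1$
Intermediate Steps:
$r{\left(f \right)} = \frac{1}{3}$ ($r{\left(f \right)} = 1 + 2 \left(- \frac{1}{3}\right) = 1 - \frac{2}{3} = \frac{1}{3}$)
$u \left(r{\left(-6 \right)} + 0\right) = - 3 \left(\frac{1}{3} + 0\right) = \left(-3\right) \frac{1}{3} = -1$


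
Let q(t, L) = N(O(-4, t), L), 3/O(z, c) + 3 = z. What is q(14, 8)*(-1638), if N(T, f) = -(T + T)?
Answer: -1404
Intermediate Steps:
O(z, c) = 3/(-3 + z)
N(T, f) = -2*T
q(t, L) = 6/7 (q(t, L) = -6/(-3 - 4) = -6/(-7) = -6*(-1)/7 = -2*(-3/7) = 6/7)
q(14, 8)*(-1638) = (6/7)*(-1638) = -1404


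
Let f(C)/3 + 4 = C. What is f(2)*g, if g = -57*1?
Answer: 342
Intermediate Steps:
g = -57
f(C) = -12 + 3*C
f(2)*g = (-12 + 3*2)*(-57) = (-12 + 6)*(-57) = -6*(-57) = 342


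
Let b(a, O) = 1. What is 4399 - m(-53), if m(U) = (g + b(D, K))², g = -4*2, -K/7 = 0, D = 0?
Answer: 4350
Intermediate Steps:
K = 0 (K = -7*0 = 0)
g = -8
m(U) = 49 (m(U) = (-8 + 1)² = (-7)² = 49)
4399 - m(-53) = 4399 - 1*49 = 4399 - 49 = 4350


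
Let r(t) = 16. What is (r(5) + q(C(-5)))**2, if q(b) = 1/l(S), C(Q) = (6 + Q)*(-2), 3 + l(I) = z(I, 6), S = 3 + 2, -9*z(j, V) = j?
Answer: 253009/1024 ≈ 247.08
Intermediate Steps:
z(j, V) = -j/9
S = 5
l(I) = -3 - I/9
C(Q) = -12 - 2*Q
q(b) = -9/32 (q(b) = 1/(-3 - 1/9*5) = 1/(-3 - 5/9) = 1/(-32/9) = -9/32)
(r(5) + q(C(-5)))**2 = (16 - 9/32)**2 = (503/32)**2 = 253009/1024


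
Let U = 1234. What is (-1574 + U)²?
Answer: 115600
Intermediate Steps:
(-1574 + U)² = (-1574 + 1234)² = (-340)² = 115600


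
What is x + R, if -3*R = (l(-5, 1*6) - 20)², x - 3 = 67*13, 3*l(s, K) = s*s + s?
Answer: 21998/27 ≈ 814.74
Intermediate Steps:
l(s, K) = s/3 + s²/3 (l(s, K) = (s*s + s)/3 = (s² + s)/3 = (s + s²)/3 = s/3 + s²/3)
x = 874 (x = 3 + 67*13 = 3 + 871 = 874)
R = -1600/27 (R = -((⅓)*(-5)*(1 - 5) - 20)²/3 = -((⅓)*(-5)*(-4) - 20)²/3 = -(20/3 - 20)²/3 = -(-40/3)²/3 = -⅓*1600/9 = -1600/27 ≈ -59.259)
x + R = 874 - 1600/27 = 21998/27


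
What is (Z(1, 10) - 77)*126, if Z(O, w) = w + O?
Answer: -8316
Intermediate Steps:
Z(O, w) = O + w
(Z(1, 10) - 77)*126 = ((1 + 10) - 77)*126 = (11 - 77)*126 = -66*126 = -8316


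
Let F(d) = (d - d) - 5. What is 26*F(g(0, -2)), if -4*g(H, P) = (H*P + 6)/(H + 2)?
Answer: -130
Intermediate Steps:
g(H, P) = -(6 + H*P)/(4*(2 + H)) (g(H, P) = -(H*P + 6)/(4*(H + 2)) = -(6 + H*P)/(4*(2 + H)))
F(d) = -5 (F(d) = 0 - 5 = -5)
26*F(g(0, -2)) = 26*(-5) = -130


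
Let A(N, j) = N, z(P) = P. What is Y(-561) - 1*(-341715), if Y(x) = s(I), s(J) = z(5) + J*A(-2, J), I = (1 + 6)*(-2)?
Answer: 341748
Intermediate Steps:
I = -14 (I = 7*(-2) = -14)
s(J) = 5 - 2*J (s(J) = 5 + J*(-2) = 5 - 2*J)
Y(x) = 33 (Y(x) = 5 - 2*(-14) = 5 + 28 = 33)
Y(-561) - 1*(-341715) = 33 - 1*(-341715) = 33 + 341715 = 341748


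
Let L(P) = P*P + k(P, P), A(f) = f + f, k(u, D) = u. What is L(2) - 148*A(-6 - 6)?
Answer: 3558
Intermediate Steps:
A(f) = 2*f
L(P) = P + P² (L(P) = P*P + P = P² + P = P + P²)
L(2) - 148*A(-6 - 6) = 2*(1 + 2) - 296*(-6 - 6) = 2*3 - 296*(-12) = 6 - 148*(-24) = 6 + 3552 = 3558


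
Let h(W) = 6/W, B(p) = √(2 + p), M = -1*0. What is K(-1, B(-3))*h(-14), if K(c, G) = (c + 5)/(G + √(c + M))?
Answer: 6*I/7 ≈ 0.85714*I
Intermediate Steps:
M = 0
K(c, G) = (5 + c)/(G + √c) (K(c, G) = (c + 5)/(G + √(c + 0)) = (5 + c)/(G + √c))
K(-1, B(-3))*h(-14) = ((5 - 1)/(√(2 - 3) + √(-1)))*(6/(-14)) = (4/(√(-1) + I))*(6*(-1/14)) = (4/(I + I))*(-3/7) = (4/(2*I))*(-3/7) = (-I/2*4)*(-3/7) = -2*I*(-3/7) = 6*I/7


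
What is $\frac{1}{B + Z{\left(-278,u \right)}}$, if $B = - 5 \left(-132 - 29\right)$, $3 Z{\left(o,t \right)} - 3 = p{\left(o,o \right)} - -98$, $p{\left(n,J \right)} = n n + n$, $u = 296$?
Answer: $\frac{3}{79522} \approx 3.7725 \cdot 10^{-5}$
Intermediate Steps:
$p{\left(n,J \right)} = n + n^{2}$ ($p{\left(n,J \right)} = n^{2} + n = n + n^{2}$)
$Z{\left(o,t \right)} = \frac{101}{3} + \frac{o \left(1 + o\right)}{3}$ ($Z{\left(o,t \right)} = 1 + \frac{o \left(1 + o\right) - -98}{3} = 1 + \frac{o \left(1 + o\right) + 98}{3} = 1 + \frac{98 + o \left(1 + o\right)}{3} = 1 + \left(\frac{98}{3} + \frac{o \left(1 + o\right)}{3}\right) = \frac{101}{3} + \frac{o \left(1 + o\right)}{3}$)
$B = 805$ ($B = \left(-5\right) \left(-161\right) = 805$)
$\frac{1}{B + Z{\left(-278,u \right)}} = \frac{1}{805 + \left(\frac{101}{3} + \frac{1}{3} \left(-278\right) \left(1 - 278\right)\right)} = \frac{1}{805 + \left(\frac{101}{3} + \frac{1}{3} \left(-278\right) \left(-277\right)\right)} = \frac{1}{805 + \left(\frac{101}{3} + \frac{77006}{3}\right)} = \frac{1}{805 + \frac{77107}{3}} = \frac{1}{\frac{79522}{3}} = \frac{3}{79522}$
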